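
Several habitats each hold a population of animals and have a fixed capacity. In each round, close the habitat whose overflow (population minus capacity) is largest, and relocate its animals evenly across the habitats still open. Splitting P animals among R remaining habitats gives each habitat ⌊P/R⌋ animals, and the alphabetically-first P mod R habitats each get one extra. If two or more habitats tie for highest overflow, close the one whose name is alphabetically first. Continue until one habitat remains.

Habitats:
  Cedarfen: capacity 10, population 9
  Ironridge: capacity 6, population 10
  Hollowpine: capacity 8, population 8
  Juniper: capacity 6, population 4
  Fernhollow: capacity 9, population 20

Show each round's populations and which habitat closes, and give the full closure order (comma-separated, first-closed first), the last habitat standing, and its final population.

Round 1: Cedarfen=9 Fernhollow=20 Hollowpine=8 Ironridge=10 Juniper=4 → close Fernhollow (overflow 11)
  20÷4 = 5 each, +1 to first 0
Round 2: Cedarfen=14 Hollowpine=13 Ironridge=15 Juniper=9 → close Ironridge (overflow 9)
  15÷3 = 5 each, +1 to first 0
Round 3: Cedarfen=19 Hollowpine=18 Juniper=14 → close Hollowpine (overflow 10)
  18÷2 = 9 each, +1 to first 0
Round 4: Cedarfen=28 Juniper=23 → close Cedarfen (overflow 18)
  28÷1 = 28 each, +1 to first 0

Closure order: Fernhollow, Ironridge, Hollowpine, Cedarfen
Last habitat: Juniper with 51 animals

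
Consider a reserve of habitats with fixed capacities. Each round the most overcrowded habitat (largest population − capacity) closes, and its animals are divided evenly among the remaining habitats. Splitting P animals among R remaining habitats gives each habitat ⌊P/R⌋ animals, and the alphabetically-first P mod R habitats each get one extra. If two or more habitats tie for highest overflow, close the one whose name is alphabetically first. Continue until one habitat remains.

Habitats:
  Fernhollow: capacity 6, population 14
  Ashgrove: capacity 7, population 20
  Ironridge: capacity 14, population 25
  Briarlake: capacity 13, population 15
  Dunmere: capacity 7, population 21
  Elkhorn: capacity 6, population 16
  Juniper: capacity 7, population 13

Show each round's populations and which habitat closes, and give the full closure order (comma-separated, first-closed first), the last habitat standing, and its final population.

Round 1: Ashgrove=20 Briarlake=15 Dunmere=21 Elkhorn=16 Fernhollow=14 Ironridge=25 Juniper=13 → close Dunmere (overflow 14)
  21÷6 = 3 each, +1 to first 3
Round 2: Ashgrove=24 Briarlake=19 Elkhorn=20 Fernhollow=17 Ironridge=28 Juniper=16 → close Ashgrove (overflow 17)
  24÷5 = 4 each, +1 to first 4
Round 3: Briarlake=24 Elkhorn=25 Fernhollow=22 Ironridge=33 Juniper=20 → close Elkhorn (overflow 19)
  25÷4 = 6 each, +1 to first 1
Round 4: Briarlake=31 Fernhollow=28 Ironridge=39 Juniper=26 → close Ironridge (overflow 25)
  39÷3 = 13 each, +1 to first 0
Round 5: Briarlake=44 Fernhollow=41 Juniper=39 → close Fernhollow (overflow 35)
  41÷2 = 20 each, +1 to first 1
Round 6: Briarlake=65 Juniper=59 → close Briarlake (overflow 52)
  65÷1 = 65 each, +1 to first 0

Closure order: Dunmere, Ashgrove, Elkhorn, Ironridge, Fernhollow, Briarlake
Last habitat: Juniper with 124 animals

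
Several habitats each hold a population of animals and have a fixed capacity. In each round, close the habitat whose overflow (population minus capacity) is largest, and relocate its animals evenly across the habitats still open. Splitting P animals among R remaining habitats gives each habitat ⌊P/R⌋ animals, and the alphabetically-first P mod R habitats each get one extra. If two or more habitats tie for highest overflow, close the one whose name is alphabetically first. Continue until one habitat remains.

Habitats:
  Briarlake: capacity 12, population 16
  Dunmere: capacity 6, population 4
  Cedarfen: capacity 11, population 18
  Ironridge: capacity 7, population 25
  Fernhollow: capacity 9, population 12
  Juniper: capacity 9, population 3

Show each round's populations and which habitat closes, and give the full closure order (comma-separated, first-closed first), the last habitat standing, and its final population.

Round 1: Briarlake=16 Cedarfen=18 Dunmere=4 Fernhollow=12 Ironridge=25 Juniper=3 → close Ironridge (overflow 18)
  25÷5 = 5 each, +1 to first 0
Round 2: Briarlake=21 Cedarfen=23 Dunmere=9 Fernhollow=17 Juniper=8 → close Cedarfen (overflow 12)
  23÷4 = 5 each, +1 to first 3
Round 3: Briarlake=27 Dunmere=15 Fernhollow=23 Juniper=13 → close Briarlake (overflow 15)
  27÷3 = 9 each, +1 to first 0
Round 4: Dunmere=24 Fernhollow=32 Juniper=22 → close Fernhollow (overflow 23)
  32÷2 = 16 each, +1 to first 0
Round 5: Dunmere=40 Juniper=38 → close Dunmere (overflow 34)
  40÷1 = 40 each, +1 to first 0

Closure order: Ironridge, Cedarfen, Briarlake, Fernhollow, Dunmere
Last habitat: Juniper with 78 animals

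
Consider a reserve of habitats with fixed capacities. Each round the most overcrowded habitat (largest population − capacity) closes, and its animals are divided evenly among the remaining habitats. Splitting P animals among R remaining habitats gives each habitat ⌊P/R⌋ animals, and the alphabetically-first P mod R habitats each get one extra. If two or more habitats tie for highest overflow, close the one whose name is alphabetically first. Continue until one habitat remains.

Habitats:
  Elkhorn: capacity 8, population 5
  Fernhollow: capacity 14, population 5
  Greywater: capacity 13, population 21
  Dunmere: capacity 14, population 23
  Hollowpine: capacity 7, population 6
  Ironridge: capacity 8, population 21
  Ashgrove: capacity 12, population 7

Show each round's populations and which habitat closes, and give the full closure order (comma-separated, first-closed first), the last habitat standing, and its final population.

Closure order: Ironridge, Dunmere, Greywater, Elkhorn, Ashgrove, Hollowpine
Last habitat: Fernhollow with 88 animals

Round 1: Ashgrove=7 Dunmere=23 Elkhorn=5 Fernhollow=5 Greywater=21 Hollowpine=6 Ironridge=21 → close Ironridge (overflow 13)
  21÷6 = 3 each, +1 to first 3
Round 2: Ashgrove=11 Dunmere=27 Elkhorn=9 Fernhollow=8 Greywater=24 Hollowpine=9 → close Dunmere (overflow 13)
  27÷5 = 5 each, +1 to first 2
Round 3: Ashgrove=17 Elkhorn=15 Fernhollow=13 Greywater=29 Hollowpine=14 → close Greywater (overflow 16)
  29÷4 = 7 each, +1 to first 1
Round 4: Ashgrove=25 Elkhorn=22 Fernhollow=20 Hollowpine=21 → close Elkhorn (overflow 14)
  22÷3 = 7 each, +1 to first 1
Round 5: Ashgrove=33 Fernhollow=27 Hollowpine=28 → close Ashgrove (overflow 21)
  33÷2 = 16 each, +1 to first 1
Round 6: Fernhollow=44 Hollowpine=44 → close Hollowpine (overflow 37)
  44÷1 = 44 each, +1 to first 0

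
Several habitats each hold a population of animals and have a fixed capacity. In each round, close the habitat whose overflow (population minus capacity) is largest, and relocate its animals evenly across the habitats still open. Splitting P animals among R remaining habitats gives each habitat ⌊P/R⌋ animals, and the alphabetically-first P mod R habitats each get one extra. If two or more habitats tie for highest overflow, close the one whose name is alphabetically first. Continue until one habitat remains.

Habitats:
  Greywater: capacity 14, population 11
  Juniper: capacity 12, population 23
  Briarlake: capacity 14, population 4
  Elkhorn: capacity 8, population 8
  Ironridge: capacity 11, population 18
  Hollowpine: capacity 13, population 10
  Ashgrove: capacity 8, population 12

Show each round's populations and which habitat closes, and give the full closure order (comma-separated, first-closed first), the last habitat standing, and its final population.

Closure order: Juniper, Ironridge, Ashgrove, Elkhorn, Greywater, Hollowpine
Last habitat: Briarlake with 86 animals

Round 1: Ashgrove=12 Briarlake=4 Elkhorn=8 Greywater=11 Hollowpine=10 Ironridge=18 Juniper=23 → close Juniper (overflow 11)
  23÷6 = 3 each, +1 to first 5
Round 2: Ashgrove=16 Briarlake=8 Elkhorn=12 Greywater=15 Hollowpine=14 Ironridge=21 → close Ironridge (overflow 10)
  21÷5 = 4 each, +1 to first 1
Round 3: Ashgrove=21 Briarlake=12 Elkhorn=16 Greywater=19 Hollowpine=18 → close Ashgrove (overflow 13)
  21÷4 = 5 each, +1 to first 1
Round 4: Briarlake=18 Elkhorn=21 Greywater=24 Hollowpine=23 → close Elkhorn (overflow 13)
  21÷3 = 7 each, +1 to first 0
Round 5: Briarlake=25 Greywater=31 Hollowpine=30 → close Greywater (overflow 17)
  31÷2 = 15 each, +1 to first 1
Round 6: Briarlake=41 Hollowpine=45 → close Hollowpine (overflow 32)
  45÷1 = 45 each, +1 to first 0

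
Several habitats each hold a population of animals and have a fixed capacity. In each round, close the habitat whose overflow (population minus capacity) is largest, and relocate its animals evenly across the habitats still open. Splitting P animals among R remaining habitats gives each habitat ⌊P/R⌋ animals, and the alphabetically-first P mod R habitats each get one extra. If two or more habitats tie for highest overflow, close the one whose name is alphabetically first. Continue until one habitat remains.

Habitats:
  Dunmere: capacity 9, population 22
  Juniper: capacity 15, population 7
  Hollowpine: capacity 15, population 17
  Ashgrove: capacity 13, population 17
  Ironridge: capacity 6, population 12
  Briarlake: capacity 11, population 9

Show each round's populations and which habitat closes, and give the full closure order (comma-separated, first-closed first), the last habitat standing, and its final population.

Closure order: Dunmere, Ironridge, Ashgrove, Hollowpine, Briarlake
Last habitat: Juniper with 84 animals

Round 1: Ashgrove=17 Briarlake=9 Dunmere=22 Hollowpine=17 Ironridge=12 Juniper=7 → close Dunmere (overflow 13)
  22÷5 = 4 each, +1 to first 2
Round 2: Ashgrove=22 Briarlake=14 Hollowpine=21 Ironridge=16 Juniper=11 → close Ironridge (overflow 10)
  16÷4 = 4 each, +1 to first 0
Round 3: Ashgrove=26 Briarlake=18 Hollowpine=25 Juniper=15 → close Ashgrove (overflow 13)
  26÷3 = 8 each, +1 to first 2
Round 4: Briarlake=27 Hollowpine=34 Juniper=23 → close Hollowpine (overflow 19)
  34÷2 = 17 each, +1 to first 0
Round 5: Briarlake=44 Juniper=40 → close Briarlake (overflow 33)
  44÷1 = 44 each, +1 to first 0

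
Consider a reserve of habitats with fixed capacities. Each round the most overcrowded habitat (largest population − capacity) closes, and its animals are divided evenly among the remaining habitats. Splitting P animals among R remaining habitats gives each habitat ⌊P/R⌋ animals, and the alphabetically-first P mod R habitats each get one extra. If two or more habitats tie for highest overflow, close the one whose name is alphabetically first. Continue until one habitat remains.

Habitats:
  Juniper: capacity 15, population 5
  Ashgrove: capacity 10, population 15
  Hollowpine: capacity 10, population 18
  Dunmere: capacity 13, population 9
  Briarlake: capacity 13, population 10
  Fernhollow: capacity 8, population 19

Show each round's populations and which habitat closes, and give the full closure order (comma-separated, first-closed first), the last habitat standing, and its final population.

Round 1: Ashgrove=15 Briarlake=10 Dunmere=9 Fernhollow=19 Hollowpine=18 Juniper=5 → close Fernhollow (overflow 11)
  19÷5 = 3 each, +1 to first 4
Round 2: Ashgrove=19 Briarlake=14 Dunmere=13 Hollowpine=22 Juniper=8 → close Hollowpine (overflow 12)
  22÷4 = 5 each, +1 to first 2
Round 3: Ashgrove=25 Briarlake=20 Dunmere=18 Juniper=13 → close Ashgrove (overflow 15)
  25÷3 = 8 each, +1 to first 1
Round 4: Briarlake=29 Dunmere=26 Juniper=21 → close Briarlake (overflow 16)
  29÷2 = 14 each, +1 to first 1
Round 5: Dunmere=41 Juniper=35 → close Dunmere (overflow 28)
  41÷1 = 41 each, +1 to first 0

Closure order: Fernhollow, Hollowpine, Ashgrove, Briarlake, Dunmere
Last habitat: Juniper with 76 animals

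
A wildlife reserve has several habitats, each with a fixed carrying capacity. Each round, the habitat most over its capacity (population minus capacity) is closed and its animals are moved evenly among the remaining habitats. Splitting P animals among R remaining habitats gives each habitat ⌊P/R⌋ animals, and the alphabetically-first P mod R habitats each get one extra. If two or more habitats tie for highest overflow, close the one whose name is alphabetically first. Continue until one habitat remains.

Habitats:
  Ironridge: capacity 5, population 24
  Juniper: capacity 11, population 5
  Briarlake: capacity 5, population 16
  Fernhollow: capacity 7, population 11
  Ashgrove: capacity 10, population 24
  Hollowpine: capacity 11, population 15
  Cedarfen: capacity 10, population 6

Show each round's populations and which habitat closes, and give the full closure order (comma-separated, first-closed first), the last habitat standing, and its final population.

Round 1: Ashgrove=24 Briarlake=16 Cedarfen=6 Fernhollow=11 Hollowpine=15 Ironridge=24 Juniper=5 → close Ironridge (overflow 19)
  24÷6 = 4 each, +1 to first 0
Round 2: Ashgrove=28 Briarlake=20 Cedarfen=10 Fernhollow=15 Hollowpine=19 Juniper=9 → close Ashgrove (overflow 18)
  28÷5 = 5 each, +1 to first 3
Round 3: Briarlake=26 Cedarfen=16 Fernhollow=21 Hollowpine=24 Juniper=14 → close Briarlake (overflow 21)
  26÷4 = 6 each, +1 to first 2
Round 4: Cedarfen=23 Fernhollow=28 Hollowpine=30 Juniper=20 → close Fernhollow (overflow 21)
  28÷3 = 9 each, +1 to first 1
Round 5: Cedarfen=33 Hollowpine=39 Juniper=29 → close Hollowpine (overflow 28)
  39÷2 = 19 each, +1 to first 1
Round 6: Cedarfen=53 Juniper=48 → close Cedarfen (overflow 43)
  53÷1 = 53 each, +1 to first 0

Closure order: Ironridge, Ashgrove, Briarlake, Fernhollow, Hollowpine, Cedarfen
Last habitat: Juniper with 101 animals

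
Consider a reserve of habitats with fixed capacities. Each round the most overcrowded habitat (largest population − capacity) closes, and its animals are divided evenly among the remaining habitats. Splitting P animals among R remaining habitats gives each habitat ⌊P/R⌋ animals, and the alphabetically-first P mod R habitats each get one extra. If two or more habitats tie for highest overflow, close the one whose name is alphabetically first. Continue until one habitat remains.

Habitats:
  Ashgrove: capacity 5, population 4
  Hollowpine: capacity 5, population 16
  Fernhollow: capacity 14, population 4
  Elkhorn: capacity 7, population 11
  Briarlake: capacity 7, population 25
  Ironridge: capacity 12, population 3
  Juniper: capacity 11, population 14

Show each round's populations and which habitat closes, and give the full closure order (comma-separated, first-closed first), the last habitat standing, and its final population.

Closure order: Briarlake, Hollowpine, Elkhorn, Juniper, Ashgrove, Fernhollow
Last habitat: Ironridge with 77 animals

Round 1: Ashgrove=4 Briarlake=25 Elkhorn=11 Fernhollow=4 Hollowpine=16 Ironridge=3 Juniper=14 → close Briarlake (overflow 18)
  25÷6 = 4 each, +1 to first 1
Round 2: Ashgrove=9 Elkhorn=15 Fernhollow=8 Hollowpine=20 Ironridge=7 Juniper=18 → close Hollowpine (overflow 15)
  20÷5 = 4 each, +1 to first 0
Round 3: Ashgrove=13 Elkhorn=19 Fernhollow=12 Ironridge=11 Juniper=22 → close Elkhorn (overflow 12)
  19÷4 = 4 each, +1 to first 3
Round 4: Ashgrove=18 Fernhollow=17 Ironridge=16 Juniper=26 → close Juniper (overflow 15)
  26÷3 = 8 each, +1 to first 2
Round 5: Ashgrove=27 Fernhollow=26 Ironridge=24 → close Ashgrove (overflow 22)
  27÷2 = 13 each, +1 to first 1
Round 6: Fernhollow=40 Ironridge=37 → close Fernhollow (overflow 26)
  40÷1 = 40 each, +1 to first 0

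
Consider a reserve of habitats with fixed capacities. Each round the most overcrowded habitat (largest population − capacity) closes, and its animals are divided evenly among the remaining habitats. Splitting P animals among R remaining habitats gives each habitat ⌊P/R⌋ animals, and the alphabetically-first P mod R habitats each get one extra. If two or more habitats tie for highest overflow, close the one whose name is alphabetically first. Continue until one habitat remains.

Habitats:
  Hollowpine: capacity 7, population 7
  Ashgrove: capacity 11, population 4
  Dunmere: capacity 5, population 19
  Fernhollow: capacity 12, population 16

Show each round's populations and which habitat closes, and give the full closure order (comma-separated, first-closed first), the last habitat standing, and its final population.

Round 1: Ashgrove=4 Dunmere=19 Fernhollow=16 Hollowpine=7 → close Dunmere (overflow 14)
  19÷3 = 6 each, +1 to first 1
Round 2: Ashgrove=11 Fernhollow=22 Hollowpine=13 → close Fernhollow (overflow 10)
  22÷2 = 11 each, +1 to first 0
Round 3: Ashgrove=22 Hollowpine=24 → close Hollowpine (overflow 17)
  24÷1 = 24 each, +1 to first 0

Closure order: Dunmere, Fernhollow, Hollowpine
Last habitat: Ashgrove with 46 animals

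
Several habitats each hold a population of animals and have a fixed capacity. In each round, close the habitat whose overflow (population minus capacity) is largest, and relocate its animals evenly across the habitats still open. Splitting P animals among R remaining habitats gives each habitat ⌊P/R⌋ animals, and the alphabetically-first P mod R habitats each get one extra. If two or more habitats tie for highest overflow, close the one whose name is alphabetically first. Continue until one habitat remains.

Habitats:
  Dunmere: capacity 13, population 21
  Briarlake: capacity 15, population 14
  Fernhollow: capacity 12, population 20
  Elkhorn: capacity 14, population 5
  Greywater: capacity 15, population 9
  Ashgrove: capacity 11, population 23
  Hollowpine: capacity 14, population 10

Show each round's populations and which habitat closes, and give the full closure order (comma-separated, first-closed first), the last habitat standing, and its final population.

Closure order: Ashgrove, Dunmere, Fernhollow, Briarlake, Hollowpine, Greywater
Last habitat: Elkhorn with 102 animals

Round 1: Ashgrove=23 Briarlake=14 Dunmere=21 Elkhorn=5 Fernhollow=20 Greywater=9 Hollowpine=10 → close Ashgrove (overflow 12)
  23÷6 = 3 each, +1 to first 5
Round 2: Briarlake=18 Dunmere=25 Elkhorn=9 Fernhollow=24 Greywater=13 Hollowpine=13 → close Dunmere (overflow 12)
  25÷5 = 5 each, +1 to first 0
Round 3: Briarlake=23 Elkhorn=14 Fernhollow=29 Greywater=18 Hollowpine=18 → close Fernhollow (overflow 17)
  29÷4 = 7 each, +1 to first 1
Round 4: Briarlake=31 Elkhorn=21 Greywater=25 Hollowpine=25 → close Briarlake (overflow 16)
  31÷3 = 10 each, +1 to first 1
Round 5: Elkhorn=32 Greywater=35 Hollowpine=35 → close Hollowpine (overflow 21)
  35÷2 = 17 each, +1 to first 1
Round 6: Elkhorn=50 Greywater=52 → close Greywater (overflow 37)
  52÷1 = 52 each, +1 to first 0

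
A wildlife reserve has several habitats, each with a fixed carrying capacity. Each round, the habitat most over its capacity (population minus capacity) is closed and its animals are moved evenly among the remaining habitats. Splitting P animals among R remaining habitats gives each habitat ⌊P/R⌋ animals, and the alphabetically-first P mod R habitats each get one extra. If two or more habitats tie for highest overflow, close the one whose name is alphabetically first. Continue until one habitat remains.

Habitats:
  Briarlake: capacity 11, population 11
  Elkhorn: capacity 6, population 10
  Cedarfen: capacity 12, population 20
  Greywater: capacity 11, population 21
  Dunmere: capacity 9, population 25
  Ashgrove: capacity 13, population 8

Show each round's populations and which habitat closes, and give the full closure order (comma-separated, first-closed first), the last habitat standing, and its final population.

Round 1: Ashgrove=8 Briarlake=11 Cedarfen=20 Dunmere=25 Elkhorn=10 Greywater=21 → close Dunmere (overflow 16)
  25÷5 = 5 each, +1 to first 0
Round 2: Ashgrove=13 Briarlake=16 Cedarfen=25 Elkhorn=15 Greywater=26 → close Greywater (overflow 15)
  26÷4 = 6 each, +1 to first 2
Round 3: Ashgrove=20 Briarlake=23 Cedarfen=31 Elkhorn=21 → close Cedarfen (overflow 19)
  31÷3 = 10 each, +1 to first 1
Round 4: Ashgrove=31 Briarlake=33 Elkhorn=31 → close Elkhorn (overflow 25)
  31÷2 = 15 each, +1 to first 1
Round 5: Ashgrove=47 Briarlake=48 → close Briarlake (overflow 37)
  48÷1 = 48 each, +1 to first 0

Closure order: Dunmere, Greywater, Cedarfen, Elkhorn, Briarlake
Last habitat: Ashgrove with 95 animals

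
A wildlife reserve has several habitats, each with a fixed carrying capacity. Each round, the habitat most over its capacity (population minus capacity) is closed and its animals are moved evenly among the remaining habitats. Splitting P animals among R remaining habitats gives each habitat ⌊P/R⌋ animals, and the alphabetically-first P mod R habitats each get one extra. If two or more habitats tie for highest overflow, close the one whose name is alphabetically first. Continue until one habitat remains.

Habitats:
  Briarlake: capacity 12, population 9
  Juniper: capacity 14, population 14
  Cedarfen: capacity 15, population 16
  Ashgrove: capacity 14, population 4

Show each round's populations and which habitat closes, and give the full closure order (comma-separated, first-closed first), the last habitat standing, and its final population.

Round 1: Ashgrove=4 Briarlake=9 Cedarfen=16 Juniper=14 → close Cedarfen (overflow 1)
  16÷3 = 5 each, +1 to first 1
Round 2: Ashgrove=10 Briarlake=14 Juniper=19 → close Juniper (overflow 5)
  19÷2 = 9 each, +1 to first 1
Round 3: Ashgrove=20 Briarlake=23 → close Briarlake (overflow 11)
  23÷1 = 23 each, +1 to first 0

Closure order: Cedarfen, Juniper, Briarlake
Last habitat: Ashgrove with 43 animals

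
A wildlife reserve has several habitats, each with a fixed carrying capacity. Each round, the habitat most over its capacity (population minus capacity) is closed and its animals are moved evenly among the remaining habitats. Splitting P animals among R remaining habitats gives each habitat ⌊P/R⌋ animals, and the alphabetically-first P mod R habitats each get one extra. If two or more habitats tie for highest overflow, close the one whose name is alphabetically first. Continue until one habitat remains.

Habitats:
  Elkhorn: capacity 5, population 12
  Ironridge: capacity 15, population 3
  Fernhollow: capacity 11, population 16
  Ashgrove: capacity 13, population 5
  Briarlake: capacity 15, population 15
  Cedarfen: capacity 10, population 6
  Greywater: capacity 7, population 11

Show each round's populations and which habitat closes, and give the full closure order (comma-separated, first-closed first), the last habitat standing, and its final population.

Closure order: Elkhorn, Fernhollow, Greywater, Briarlake, Cedarfen, Ashgrove
Last habitat: Ironridge with 68 animals

Round 1: Ashgrove=5 Briarlake=15 Cedarfen=6 Elkhorn=12 Fernhollow=16 Greywater=11 Ironridge=3 → close Elkhorn (overflow 7)
  12÷6 = 2 each, +1 to first 0
Round 2: Ashgrove=7 Briarlake=17 Cedarfen=8 Fernhollow=18 Greywater=13 Ironridge=5 → close Fernhollow (overflow 7)
  18÷5 = 3 each, +1 to first 3
Round 3: Ashgrove=11 Briarlake=21 Cedarfen=12 Greywater=16 Ironridge=8 → close Greywater (overflow 9)
  16÷4 = 4 each, +1 to first 0
Round 4: Ashgrove=15 Briarlake=25 Cedarfen=16 Ironridge=12 → close Briarlake (overflow 10)
  25÷3 = 8 each, +1 to first 1
Round 5: Ashgrove=24 Cedarfen=24 Ironridge=20 → close Cedarfen (overflow 14)
  24÷2 = 12 each, +1 to first 0
Round 6: Ashgrove=36 Ironridge=32 → close Ashgrove (overflow 23)
  36÷1 = 36 each, +1 to first 0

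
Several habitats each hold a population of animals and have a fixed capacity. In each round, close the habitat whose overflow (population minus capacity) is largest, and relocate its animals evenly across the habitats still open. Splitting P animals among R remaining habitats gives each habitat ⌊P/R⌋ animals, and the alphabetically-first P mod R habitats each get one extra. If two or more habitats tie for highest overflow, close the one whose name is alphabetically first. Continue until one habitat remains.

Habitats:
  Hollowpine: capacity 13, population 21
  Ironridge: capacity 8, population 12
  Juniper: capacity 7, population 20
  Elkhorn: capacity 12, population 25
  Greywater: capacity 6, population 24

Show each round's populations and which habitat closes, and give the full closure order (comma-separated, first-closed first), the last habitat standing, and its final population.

Round 1: Elkhorn=25 Greywater=24 Hollowpine=21 Ironridge=12 Juniper=20 → close Greywater (overflow 18)
  24÷4 = 6 each, +1 to first 0
Round 2: Elkhorn=31 Hollowpine=27 Ironridge=18 Juniper=26 → close Elkhorn (overflow 19)
  31÷3 = 10 each, +1 to first 1
Round 3: Hollowpine=38 Ironridge=28 Juniper=36 → close Juniper (overflow 29)
  36÷2 = 18 each, +1 to first 0
Round 4: Hollowpine=56 Ironridge=46 → close Hollowpine (overflow 43)
  56÷1 = 56 each, +1 to first 0

Closure order: Greywater, Elkhorn, Juniper, Hollowpine
Last habitat: Ironridge with 102 animals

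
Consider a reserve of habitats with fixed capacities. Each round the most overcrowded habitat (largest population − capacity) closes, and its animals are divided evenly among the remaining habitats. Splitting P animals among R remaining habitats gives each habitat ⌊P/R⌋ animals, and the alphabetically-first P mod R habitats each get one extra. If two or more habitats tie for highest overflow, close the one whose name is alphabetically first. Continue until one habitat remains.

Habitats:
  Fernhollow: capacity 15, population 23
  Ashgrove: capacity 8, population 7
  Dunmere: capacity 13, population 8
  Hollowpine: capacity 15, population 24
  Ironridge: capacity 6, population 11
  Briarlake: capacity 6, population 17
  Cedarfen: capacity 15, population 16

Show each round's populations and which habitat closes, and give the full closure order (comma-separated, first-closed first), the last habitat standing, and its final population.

Round 1: Ashgrove=7 Briarlake=17 Cedarfen=16 Dunmere=8 Fernhollow=23 Hollowpine=24 Ironridge=11 → close Briarlake (overflow 11)
  17÷6 = 2 each, +1 to first 5
Round 2: Ashgrove=10 Cedarfen=19 Dunmere=11 Fernhollow=26 Hollowpine=27 Ironridge=13 → close Hollowpine (overflow 12)
  27÷5 = 5 each, +1 to first 2
Round 3: Ashgrove=16 Cedarfen=25 Dunmere=16 Fernhollow=31 Ironridge=18 → close Fernhollow (overflow 16)
  31÷4 = 7 each, +1 to first 3
Round 4: Ashgrove=24 Cedarfen=33 Dunmere=24 Ironridge=25 → close Ironridge (overflow 19)
  25÷3 = 8 each, +1 to first 1
Round 5: Ashgrove=33 Cedarfen=41 Dunmere=32 → close Cedarfen (overflow 26)
  41÷2 = 20 each, +1 to first 1
Round 6: Ashgrove=54 Dunmere=52 → close Ashgrove (overflow 46)
  54÷1 = 54 each, +1 to first 0

Closure order: Briarlake, Hollowpine, Fernhollow, Ironridge, Cedarfen, Ashgrove
Last habitat: Dunmere with 106 animals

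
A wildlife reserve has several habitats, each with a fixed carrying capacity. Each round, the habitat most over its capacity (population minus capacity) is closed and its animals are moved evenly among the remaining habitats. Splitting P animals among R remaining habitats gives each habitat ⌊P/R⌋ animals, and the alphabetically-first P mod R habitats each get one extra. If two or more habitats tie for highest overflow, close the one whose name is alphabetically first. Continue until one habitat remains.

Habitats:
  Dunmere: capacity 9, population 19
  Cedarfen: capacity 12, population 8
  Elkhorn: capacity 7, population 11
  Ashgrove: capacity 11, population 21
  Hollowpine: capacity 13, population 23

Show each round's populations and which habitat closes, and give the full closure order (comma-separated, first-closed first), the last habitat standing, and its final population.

Round 1: Ashgrove=21 Cedarfen=8 Dunmere=19 Elkhorn=11 Hollowpine=23 → close Ashgrove (overflow 10)
  21÷4 = 5 each, +1 to first 1
Round 2: Cedarfen=14 Dunmere=24 Elkhorn=16 Hollowpine=28 → close Dunmere (overflow 15)
  24÷3 = 8 each, +1 to first 0
Round 3: Cedarfen=22 Elkhorn=24 Hollowpine=36 → close Hollowpine (overflow 23)
  36÷2 = 18 each, +1 to first 0
Round 4: Cedarfen=40 Elkhorn=42 → close Elkhorn (overflow 35)
  42÷1 = 42 each, +1 to first 0

Closure order: Ashgrove, Dunmere, Hollowpine, Elkhorn
Last habitat: Cedarfen with 82 animals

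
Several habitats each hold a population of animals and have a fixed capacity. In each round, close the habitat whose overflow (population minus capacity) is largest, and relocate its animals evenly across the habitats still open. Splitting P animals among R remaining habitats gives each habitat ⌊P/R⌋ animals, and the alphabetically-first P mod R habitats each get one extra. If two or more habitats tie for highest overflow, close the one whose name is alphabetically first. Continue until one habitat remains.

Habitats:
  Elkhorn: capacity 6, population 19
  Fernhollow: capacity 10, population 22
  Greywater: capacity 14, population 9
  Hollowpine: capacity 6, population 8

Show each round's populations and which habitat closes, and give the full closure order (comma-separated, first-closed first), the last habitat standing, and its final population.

Closure order: Elkhorn, Fernhollow, Hollowpine
Last habitat: Greywater with 58 animals

Round 1: Elkhorn=19 Fernhollow=22 Greywater=9 Hollowpine=8 → close Elkhorn (overflow 13)
  19÷3 = 6 each, +1 to first 1
Round 2: Fernhollow=29 Greywater=15 Hollowpine=14 → close Fernhollow (overflow 19)
  29÷2 = 14 each, +1 to first 1
Round 3: Greywater=30 Hollowpine=28 → close Hollowpine (overflow 22)
  28÷1 = 28 each, +1 to first 0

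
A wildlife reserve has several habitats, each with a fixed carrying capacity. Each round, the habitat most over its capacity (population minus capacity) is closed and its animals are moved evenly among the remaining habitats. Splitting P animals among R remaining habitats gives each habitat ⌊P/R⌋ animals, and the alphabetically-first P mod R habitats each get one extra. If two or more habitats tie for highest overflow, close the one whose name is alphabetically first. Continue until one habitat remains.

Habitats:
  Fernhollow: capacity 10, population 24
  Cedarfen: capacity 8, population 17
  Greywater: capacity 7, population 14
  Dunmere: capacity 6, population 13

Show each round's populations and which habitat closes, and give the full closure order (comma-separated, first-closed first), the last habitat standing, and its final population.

Round 1: Cedarfen=17 Dunmere=13 Fernhollow=24 Greywater=14 → close Fernhollow (overflow 14)
  24÷3 = 8 each, +1 to first 0
Round 2: Cedarfen=25 Dunmere=21 Greywater=22 → close Cedarfen (overflow 17)
  25÷2 = 12 each, +1 to first 1
Round 3: Dunmere=34 Greywater=34 → close Dunmere (overflow 28)
  34÷1 = 34 each, +1 to first 0

Closure order: Fernhollow, Cedarfen, Dunmere
Last habitat: Greywater with 68 animals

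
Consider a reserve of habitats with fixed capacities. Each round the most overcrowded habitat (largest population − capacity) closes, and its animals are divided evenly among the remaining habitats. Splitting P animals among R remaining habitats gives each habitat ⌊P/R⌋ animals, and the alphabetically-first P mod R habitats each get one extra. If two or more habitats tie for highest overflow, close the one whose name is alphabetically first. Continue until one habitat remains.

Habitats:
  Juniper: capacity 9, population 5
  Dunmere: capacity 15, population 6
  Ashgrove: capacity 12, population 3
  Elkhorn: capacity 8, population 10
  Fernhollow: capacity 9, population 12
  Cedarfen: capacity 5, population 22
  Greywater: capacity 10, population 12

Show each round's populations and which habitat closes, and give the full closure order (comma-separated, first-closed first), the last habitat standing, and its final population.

Closure order: Cedarfen, Fernhollow, Elkhorn, Greywater, Juniper, Ashgrove
Last habitat: Dunmere with 70 animals

Round 1: Ashgrove=3 Cedarfen=22 Dunmere=6 Elkhorn=10 Fernhollow=12 Greywater=12 Juniper=5 → close Cedarfen (overflow 17)
  22÷6 = 3 each, +1 to first 4
Round 2: Ashgrove=7 Dunmere=10 Elkhorn=14 Fernhollow=16 Greywater=15 Juniper=8 → close Fernhollow (overflow 7)
  16÷5 = 3 each, +1 to first 1
Round 3: Ashgrove=11 Dunmere=13 Elkhorn=17 Greywater=18 Juniper=11 → close Elkhorn (overflow 9)
  17÷4 = 4 each, +1 to first 1
Round 4: Ashgrove=16 Dunmere=17 Greywater=22 Juniper=15 → close Greywater (overflow 12)
  22÷3 = 7 each, +1 to first 1
Round 5: Ashgrove=24 Dunmere=24 Juniper=22 → close Juniper (overflow 13)
  22÷2 = 11 each, +1 to first 0
Round 6: Ashgrove=35 Dunmere=35 → close Ashgrove (overflow 23)
  35÷1 = 35 each, +1 to first 0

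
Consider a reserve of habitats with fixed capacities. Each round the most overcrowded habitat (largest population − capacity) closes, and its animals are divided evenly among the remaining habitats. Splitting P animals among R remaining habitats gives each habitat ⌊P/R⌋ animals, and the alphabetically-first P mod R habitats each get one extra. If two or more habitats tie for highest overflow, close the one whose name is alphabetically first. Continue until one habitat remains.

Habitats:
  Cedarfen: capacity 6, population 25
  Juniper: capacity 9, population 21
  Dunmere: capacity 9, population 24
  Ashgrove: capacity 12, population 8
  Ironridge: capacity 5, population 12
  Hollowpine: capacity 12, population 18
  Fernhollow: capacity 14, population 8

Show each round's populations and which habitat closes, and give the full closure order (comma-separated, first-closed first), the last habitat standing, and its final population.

Round 1: Ashgrove=8 Cedarfen=25 Dunmere=24 Fernhollow=8 Hollowpine=18 Ironridge=12 Juniper=21 → close Cedarfen (overflow 19)
  25÷6 = 4 each, +1 to first 1
Round 2: Ashgrove=13 Dunmere=28 Fernhollow=12 Hollowpine=22 Ironridge=16 Juniper=25 → close Dunmere (overflow 19)
  28÷5 = 5 each, +1 to first 3
Round 3: Ashgrove=19 Fernhollow=18 Hollowpine=28 Ironridge=21 Juniper=30 → close Juniper (overflow 21)
  30÷4 = 7 each, +1 to first 2
Round 4: Ashgrove=27 Fernhollow=26 Hollowpine=35 Ironridge=28 → close Hollowpine (overflow 23)
  35÷3 = 11 each, +1 to first 2
Round 5: Ashgrove=39 Fernhollow=38 Ironridge=39 → close Ironridge (overflow 34)
  39÷2 = 19 each, +1 to first 1
Round 6: Ashgrove=59 Fernhollow=57 → close Ashgrove (overflow 47)
  59÷1 = 59 each, +1 to first 0

Closure order: Cedarfen, Dunmere, Juniper, Hollowpine, Ironridge, Ashgrove
Last habitat: Fernhollow with 116 animals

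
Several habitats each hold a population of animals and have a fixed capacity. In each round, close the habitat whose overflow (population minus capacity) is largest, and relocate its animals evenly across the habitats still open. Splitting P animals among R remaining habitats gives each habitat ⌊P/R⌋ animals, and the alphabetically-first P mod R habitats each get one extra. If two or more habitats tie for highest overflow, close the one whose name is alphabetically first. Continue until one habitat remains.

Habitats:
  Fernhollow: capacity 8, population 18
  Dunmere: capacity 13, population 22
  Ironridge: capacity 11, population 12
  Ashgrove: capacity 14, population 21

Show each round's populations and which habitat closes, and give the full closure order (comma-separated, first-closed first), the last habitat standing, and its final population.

Round 1: Ashgrove=21 Dunmere=22 Fernhollow=18 Ironridge=12 → close Fernhollow (overflow 10)
  18÷3 = 6 each, +1 to first 0
Round 2: Ashgrove=27 Dunmere=28 Ironridge=18 → close Dunmere (overflow 15)
  28÷2 = 14 each, +1 to first 0
Round 3: Ashgrove=41 Ironridge=32 → close Ashgrove (overflow 27)
  41÷1 = 41 each, +1 to first 0

Closure order: Fernhollow, Dunmere, Ashgrove
Last habitat: Ironridge with 73 animals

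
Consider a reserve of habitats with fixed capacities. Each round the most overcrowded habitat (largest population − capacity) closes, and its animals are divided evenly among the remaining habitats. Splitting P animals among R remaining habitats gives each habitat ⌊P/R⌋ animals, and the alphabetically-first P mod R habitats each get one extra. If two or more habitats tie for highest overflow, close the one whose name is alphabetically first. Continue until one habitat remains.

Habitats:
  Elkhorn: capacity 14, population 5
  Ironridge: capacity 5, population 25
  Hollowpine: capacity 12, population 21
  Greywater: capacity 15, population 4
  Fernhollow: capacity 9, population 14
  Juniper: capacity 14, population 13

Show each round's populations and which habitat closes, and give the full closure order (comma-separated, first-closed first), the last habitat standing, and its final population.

Closure order: Ironridge, Hollowpine, Fernhollow, Juniper, Elkhorn
Last habitat: Greywater with 82 animals

Round 1: Elkhorn=5 Fernhollow=14 Greywater=4 Hollowpine=21 Ironridge=25 Juniper=13 → close Ironridge (overflow 20)
  25÷5 = 5 each, +1 to first 0
Round 2: Elkhorn=10 Fernhollow=19 Greywater=9 Hollowpine=26 Juniper=18 → close Hollowpine (overflow 14)
  26÷4 = 6 each, +1 to first 2
Round 3: Elkhorn=17 Fernhollow=26 Greywater=15 Juniper=24 → close Fernhollow (overflow 17)
  26÷3 = 8 each, +1 to first 2
Round 4: Elkhorn=26 Greywater=24 Juniper=32 → close Juniper (overflow 18)
  32÷2 = 16 each, +1 to first 0
Round 5: Elkhorn=42 Greywater=40 → close Elkhorn (overflow 28)
  42÷1 = 42 each, +1 to first 0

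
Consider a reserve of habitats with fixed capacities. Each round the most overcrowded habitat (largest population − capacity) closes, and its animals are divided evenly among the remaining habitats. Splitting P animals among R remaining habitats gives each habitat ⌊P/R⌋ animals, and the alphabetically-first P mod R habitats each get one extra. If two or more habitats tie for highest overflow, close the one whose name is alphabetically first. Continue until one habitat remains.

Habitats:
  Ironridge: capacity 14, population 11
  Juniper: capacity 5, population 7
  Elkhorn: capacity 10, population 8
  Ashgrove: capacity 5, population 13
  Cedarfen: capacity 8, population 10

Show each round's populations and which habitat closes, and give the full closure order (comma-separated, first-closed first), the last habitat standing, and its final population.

Round 1: Ashgrove=13 Cedarfen=10 Elkhorn=8 Ironridge=11 Juniper=7 → close Ashgrove (overflow 8)
  13÷4 = 3 each, +1 to first 1
Round 2: Cedarfen=14 Elkhorn=11 Ironridge=14 Juniper=10 → close Cedarfen (overflow 6)
  14÷3 = 4 each, +1 to first 2
Round 3: Elkhorn=16 Ironridge=19 Juniper=14 → close Juniper (overflow 9)
  14÷2 = 7 each, +1 to first 0
Round 4: Elkhorn=23 Ironridge=26 → close Elkhorn (overflow 13)
  23÷1 = 23 each, +1 to first 0

Closure order: Ashgrove, Cedarfen, Juniper, Elkhorn
Last habitat: Ironridge with 49 animals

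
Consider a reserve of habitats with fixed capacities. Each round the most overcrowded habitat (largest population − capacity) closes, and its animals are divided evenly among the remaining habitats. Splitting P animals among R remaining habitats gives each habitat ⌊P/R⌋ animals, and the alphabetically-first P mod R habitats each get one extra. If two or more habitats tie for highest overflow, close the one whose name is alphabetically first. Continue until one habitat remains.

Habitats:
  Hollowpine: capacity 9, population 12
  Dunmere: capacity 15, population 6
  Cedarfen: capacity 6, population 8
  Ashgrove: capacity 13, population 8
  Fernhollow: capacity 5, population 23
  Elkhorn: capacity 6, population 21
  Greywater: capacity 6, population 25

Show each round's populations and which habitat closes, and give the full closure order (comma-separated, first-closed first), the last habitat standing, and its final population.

Closure order: Greywater, Fernhollow, Elkhorn, Cedarfen, Hollowpine, Ashgrove
Last habitat: Dunmere with 103 animals

Round 1: Ashgrove=8 Cedarfen=8 Dunmere=6 Elkhorn=21 Fernhollow=23 Greywater=25 Hollowpine=12 → close Greywater (overflow 19)
  25÷6 = 4 each, +1 to first 1
Round 2: Ashgrove=13 Cedarfen=12 Dunmere=10 Elkhorn=25 Fernhollow=27 Hollowpine=16 → close Fernhollow (overflow 22)
  27÷5 = 5 each, +1 to first 2
Round 3: Ashgrove=19 Cedarfen=18 Dunmere=15 Elkhorn=30 Hollowpine=21 → close Elkhorn (overflow 24)
  30÷4 = 7 each, +1 to first 2
Round 4: Ashgrove=27 Cedarfen=26 Dunmere=22 Hollowpine=28 → close Cedarfen (overflow 20)
  26÷3 = 8 each, +1 to first 2
Round 5: Ashgrove=36 Dunmere=31 Hollowpine=36 → close Hollowpine (overflow 27)
  36÷2 = 18 each, +1 to first 0
Round 6: Ashgrove=54 Dunmere=49 → close Ashgrove (overflow 41)
  54÷1 = 54 each, +1 to first 0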